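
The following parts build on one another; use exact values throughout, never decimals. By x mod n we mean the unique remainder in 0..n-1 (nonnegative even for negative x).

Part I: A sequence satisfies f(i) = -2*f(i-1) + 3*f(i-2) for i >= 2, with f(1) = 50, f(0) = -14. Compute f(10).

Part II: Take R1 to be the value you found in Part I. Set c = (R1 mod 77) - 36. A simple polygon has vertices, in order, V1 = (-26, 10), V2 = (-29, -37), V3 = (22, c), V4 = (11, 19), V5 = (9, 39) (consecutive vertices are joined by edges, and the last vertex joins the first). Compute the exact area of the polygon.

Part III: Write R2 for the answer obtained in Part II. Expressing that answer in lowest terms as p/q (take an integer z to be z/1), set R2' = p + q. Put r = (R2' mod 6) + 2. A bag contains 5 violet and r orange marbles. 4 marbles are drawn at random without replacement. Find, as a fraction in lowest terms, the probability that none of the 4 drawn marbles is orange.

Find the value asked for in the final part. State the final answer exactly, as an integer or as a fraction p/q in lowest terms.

1/7

Part I: f(2) = -2*(50) + 3*(-14) = -142; iterating: f(2)=-142, f(3)=434, f(4)=-1294, f(5)=3890, f(6)=-11662, f(7)=34994, f(8)=-104974, f(9)=314930, f(10)=-944782; answer -944782
Part II: R1 = -944782; c = -28; cross terms: (-26*-37 - -29*10)=1252, (-29*-28 - 22*-37)=1626, (22*19 - 11*-28)=726, (11*39 - 9*19)=258, (9*10 - -26*39)=1104; twice the area = |4966| = 4966; area = 2483; answer 2483
Part III: R2 = 2483; threaded value p + q = 2484; r = 2; total draws C(7,4) = 35; favorable C(5,4) = 5; P = 1/7; answer 1/7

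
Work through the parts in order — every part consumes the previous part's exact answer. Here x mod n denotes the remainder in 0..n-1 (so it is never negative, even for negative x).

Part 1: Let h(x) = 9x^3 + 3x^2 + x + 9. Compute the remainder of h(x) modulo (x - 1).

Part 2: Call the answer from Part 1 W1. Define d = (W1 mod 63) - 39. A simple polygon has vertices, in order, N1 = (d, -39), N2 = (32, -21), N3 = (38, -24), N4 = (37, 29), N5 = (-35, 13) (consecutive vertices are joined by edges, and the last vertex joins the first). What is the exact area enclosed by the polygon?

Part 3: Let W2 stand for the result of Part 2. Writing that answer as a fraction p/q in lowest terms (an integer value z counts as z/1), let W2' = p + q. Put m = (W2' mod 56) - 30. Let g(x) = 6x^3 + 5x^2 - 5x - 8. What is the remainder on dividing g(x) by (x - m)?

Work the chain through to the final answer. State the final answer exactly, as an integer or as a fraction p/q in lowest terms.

21292

Part 1: remainder = value at the root: 9*(1)^3 + 3*(1)^2 + 1*(1)^1 + 9 = (9) + (3) + (1) + (9) = 22; answer 22
Part 2: W1 = 22; d = -17; cross terms: (-17*-21 - 32*-39)=1605, (32*-24 - 38*-21)=30, (38*29 - 37*-24)=1990, (37*13 - -35*29)=1496, (-35*-39 - -17*13)=1586; twice the area = |6707| = 6707; area = 6707/2; answer 6707/2
Part 3: W2 = 6707/2; threaded value p + q = 6709; m = 15; remainder = value at the root: 6*(15)^3 + 5*(15)^2 - 5*(15)^1 - 8 = (20250) + (1125) + (-75) + (-8) = 21292; answer 21292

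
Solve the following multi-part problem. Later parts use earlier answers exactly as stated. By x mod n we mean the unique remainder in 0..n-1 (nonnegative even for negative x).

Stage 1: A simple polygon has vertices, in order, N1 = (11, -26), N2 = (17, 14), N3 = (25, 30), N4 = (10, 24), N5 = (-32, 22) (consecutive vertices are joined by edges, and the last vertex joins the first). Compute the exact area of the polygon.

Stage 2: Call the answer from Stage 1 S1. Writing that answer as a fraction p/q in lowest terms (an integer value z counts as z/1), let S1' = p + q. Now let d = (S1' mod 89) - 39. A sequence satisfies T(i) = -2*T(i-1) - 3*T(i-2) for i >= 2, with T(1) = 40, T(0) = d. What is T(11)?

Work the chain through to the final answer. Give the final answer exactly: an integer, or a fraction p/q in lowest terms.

Stage 1: cross terms: (11*14 - 17*-26)=596, (17*30 - 25*14)=160, (25*24 - 10*30)=300, (10*22 - -32*24)=988, (-32*-26 - 11*22)=590; twice the area = |2634| = 2634; area = 1317; answer 1317
Stage 2: S1 = 1317; threaded value p + q = 1318; d = 33; T(2) = -2*(40) - 3*(33) = -179; iterating: T(2)=-179, T(3)=238, T(4)=61, T(5)=-836, T(6)=1489, T(7)=-470, T(8)=-3527, T(9)=8464, T(10)=-6347, T(11)=-12698; answer -12698

-12698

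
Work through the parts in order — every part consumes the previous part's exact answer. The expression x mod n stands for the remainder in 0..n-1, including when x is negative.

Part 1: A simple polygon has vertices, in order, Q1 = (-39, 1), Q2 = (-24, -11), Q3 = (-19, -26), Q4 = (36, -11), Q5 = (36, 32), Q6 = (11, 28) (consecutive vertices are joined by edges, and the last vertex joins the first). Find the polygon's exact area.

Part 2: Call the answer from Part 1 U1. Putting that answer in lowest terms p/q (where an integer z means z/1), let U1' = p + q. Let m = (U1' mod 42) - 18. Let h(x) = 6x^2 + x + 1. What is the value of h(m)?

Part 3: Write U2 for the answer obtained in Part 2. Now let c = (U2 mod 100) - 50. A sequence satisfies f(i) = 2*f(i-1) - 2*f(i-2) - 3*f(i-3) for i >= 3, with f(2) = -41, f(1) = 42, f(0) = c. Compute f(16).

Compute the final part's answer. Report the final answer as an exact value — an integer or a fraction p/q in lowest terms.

Part 1: cross terms: (-39*-11 - -24*1)=453, (-24*-26 - -19*-11)=415, (-19*-11 - 36*-26)=1145, (36*32 - 36*-11)=1548, (36*28 - 11*32)=656, (11*1 - -39*28)=1103; twice the area = |5320| = 5320; area = 2660; answer 2660
Part 2: U1 = 2660; threaded value p + q = 2661; m = -3; 6*(-3)^2 + 1*(-3)^1 + 1 = (54) + (-3) + (1) = 52; answer 52
Part 3: U2 = 52; c = 2; f(3) = 2*(-41) - 2*(42) - 3*(2) = -172; iterating: f(3)=-172, f(4)=-388, f(5)=-309, f(6)=674, f(7)=3130, f(8)=5839, f(9)=3396, f(10)=-14276, f(11)=-52861, f(12)=-87358, f(13)=-26166, f(14)=280967, f(15)=876340, f(16)=1269244; answer 1269244

1269244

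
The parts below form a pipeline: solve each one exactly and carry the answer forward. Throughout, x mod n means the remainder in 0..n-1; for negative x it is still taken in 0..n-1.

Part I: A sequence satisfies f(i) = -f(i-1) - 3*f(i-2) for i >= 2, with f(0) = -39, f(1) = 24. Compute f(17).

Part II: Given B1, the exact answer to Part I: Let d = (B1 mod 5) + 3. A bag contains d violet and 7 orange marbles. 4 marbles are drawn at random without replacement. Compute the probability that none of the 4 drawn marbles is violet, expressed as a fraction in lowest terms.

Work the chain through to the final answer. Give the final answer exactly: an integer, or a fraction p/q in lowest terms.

5/143

Part I: f(2) = -1*(24) - 3*(-39) = 93; iterating: f(2)=93, f(3)=-165, f(4)=-114, f(5)=609, f(6)=-267, f(7)=-1560, f(8)=2361, f(9)=2319, f(10)=-9402, f(11)=2445, f(12)=25761, f(13)=-33096, f(14)=-44187, f(15)=143475, f(16)=-10914, f(17)=-419511; answer -419511
Part II: B1 = -419511; d = 7; total draws C(14,4) = 1001; favorable C(7,4) = 35; P = 5/143; answer 5/143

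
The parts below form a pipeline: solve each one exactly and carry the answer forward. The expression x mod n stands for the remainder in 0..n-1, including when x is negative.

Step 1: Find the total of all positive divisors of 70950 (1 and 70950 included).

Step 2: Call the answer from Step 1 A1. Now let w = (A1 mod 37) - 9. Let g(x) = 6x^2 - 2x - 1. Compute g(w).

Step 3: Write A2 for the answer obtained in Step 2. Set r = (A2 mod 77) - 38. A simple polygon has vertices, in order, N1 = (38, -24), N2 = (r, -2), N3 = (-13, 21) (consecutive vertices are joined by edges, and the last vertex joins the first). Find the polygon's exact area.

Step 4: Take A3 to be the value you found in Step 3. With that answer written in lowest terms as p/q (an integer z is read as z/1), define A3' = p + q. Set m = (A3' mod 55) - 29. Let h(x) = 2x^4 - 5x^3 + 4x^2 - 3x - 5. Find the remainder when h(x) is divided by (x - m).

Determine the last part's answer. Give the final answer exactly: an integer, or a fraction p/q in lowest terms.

111563

Step 1: 70950 = 2 * 3 * 5^2 * 11 * 43; sigma = (1 + 2) * (1 + 3) * (1 + 5 + 25) * (1 + 11) * (1 + 43) = 3 * 4 * 31 * 12 * 44 = 196416; answer 196416
Step 2: A1 = 196416; w = 11; 6*(11)^2 - 2*(11)^1 - 1 = (726) + (-22) + (-1) = 703; answer 703
Step 3: A2 = 703; r = -28; cross terms: (38*-2 - -28*-24)=-748, (-28*21 - -13*-2)=-614, (-13*-24 - 38*21)=-486; twice the area = |-1848| = 1848; area = 924; answer 924
Step 4: A3 = 924; threaded value p + q = 925; m = 16; remainder = value at the root: 2*(16)^4 - 5*(16)^3 + 4*(16)^2 - 3*(16)^1 - 5 = (131072) + (-20480) + (1024) + (-48) + (-5) = 111563; answer 111563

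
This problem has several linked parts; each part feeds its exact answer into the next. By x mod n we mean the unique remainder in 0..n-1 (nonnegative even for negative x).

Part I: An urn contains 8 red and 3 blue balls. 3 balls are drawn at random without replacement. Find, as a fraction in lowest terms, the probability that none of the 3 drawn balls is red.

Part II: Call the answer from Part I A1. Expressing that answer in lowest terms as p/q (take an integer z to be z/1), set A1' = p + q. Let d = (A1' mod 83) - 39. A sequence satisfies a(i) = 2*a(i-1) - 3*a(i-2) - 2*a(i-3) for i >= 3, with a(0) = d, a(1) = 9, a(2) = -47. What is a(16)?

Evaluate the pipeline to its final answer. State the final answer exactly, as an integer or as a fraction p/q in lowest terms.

Part I: total draws C(11,3) = 165; favorable C(3,3) = 1; P = 1/165; answer 1/165
Part II: A1 = 1/165; threaded value p + q = 166; d = -39; a(3) = 2*(-47) - 3*(9) - 2*(-39) = -43; iterating: a(3)=-43, a(4)=37, a(5)=297, a(6)=569, a(7)=173, a(8)=-1955, a(9)=-5567, a(10)=-5615, a(11)=9381, a(12)=46741, a(13)=76569, a(14)=-5847, a(15)=-334883, a(16)=-805363; answer -805363

-805363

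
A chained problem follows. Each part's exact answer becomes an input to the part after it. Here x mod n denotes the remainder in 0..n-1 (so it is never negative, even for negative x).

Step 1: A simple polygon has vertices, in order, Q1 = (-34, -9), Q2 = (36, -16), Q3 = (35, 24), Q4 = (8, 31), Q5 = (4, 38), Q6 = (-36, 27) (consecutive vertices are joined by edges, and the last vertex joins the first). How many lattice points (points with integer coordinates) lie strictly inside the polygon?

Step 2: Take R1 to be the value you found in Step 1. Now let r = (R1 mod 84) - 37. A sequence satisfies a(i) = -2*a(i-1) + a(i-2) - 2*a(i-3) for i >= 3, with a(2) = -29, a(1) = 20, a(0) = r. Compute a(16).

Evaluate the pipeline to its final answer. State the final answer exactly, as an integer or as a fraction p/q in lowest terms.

-39765541

Step 1: cross terms: (-34*-16 - 36*-9)=868, (36*24 - 35*-16)=1424, (35*31 - 8*24)=893, (8*38 - 4*31)=180, (4*27 - -36*38)=1476, (-36*-9 - -34*27)=1242; twice the area = |6083| = 6083; area = 6083/2; boundary points = 7 + 1 + 1 + 1 + 1 + 2 = 13; strictly interior points = area - boundary/2 + 1 = 3036; answer 3036
Step 2: R1 = 3036; r = -25; a(3) = -2*(-29) + 1*(20) - 2*(-25) = 128; iterating: a(3)=128, a(4)=-325, a(5)=836, a(6)=-2253, a(7)=5992, a(8)=-15909, a(9)=42316, a(10)=-112525, a(11)=299184, a(12)=-795525, a(13)=2115284, a(14)=-5624461, a(15)=14955256, a(16)=-39765541; answer -39765541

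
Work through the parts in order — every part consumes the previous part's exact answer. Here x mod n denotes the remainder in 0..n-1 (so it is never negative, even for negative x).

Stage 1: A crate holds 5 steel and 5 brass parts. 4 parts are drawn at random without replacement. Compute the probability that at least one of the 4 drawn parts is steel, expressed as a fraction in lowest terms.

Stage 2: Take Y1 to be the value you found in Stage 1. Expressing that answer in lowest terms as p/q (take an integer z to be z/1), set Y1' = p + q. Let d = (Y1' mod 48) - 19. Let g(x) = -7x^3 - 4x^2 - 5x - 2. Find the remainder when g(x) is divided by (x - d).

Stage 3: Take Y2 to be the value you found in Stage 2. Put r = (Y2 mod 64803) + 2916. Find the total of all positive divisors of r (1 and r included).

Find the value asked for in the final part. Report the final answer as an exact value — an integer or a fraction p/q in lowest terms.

50592

Stage 1: total draws C(10,4) = 210; complement C(5,4) = 5; favorable 210 - 5 = 205; P = 41/42; answer 41/42
Stage 2: Y1 = 41/42; threaded value p + q = 83; d = 16; remainder = value at the root: -7*(16)^3 - 4*(16)^2 - 5*(16)^1 - 2 = (-28672) + (-1024) + (-80) + (-2) = -29778; answer -29778
Stage 3: Y2 = -29778; r = 37941; 37941 = 3 * 12647; sigma = (1 + 3) * (1 + 12647) = 4 * 12648 = 50592; answer 50592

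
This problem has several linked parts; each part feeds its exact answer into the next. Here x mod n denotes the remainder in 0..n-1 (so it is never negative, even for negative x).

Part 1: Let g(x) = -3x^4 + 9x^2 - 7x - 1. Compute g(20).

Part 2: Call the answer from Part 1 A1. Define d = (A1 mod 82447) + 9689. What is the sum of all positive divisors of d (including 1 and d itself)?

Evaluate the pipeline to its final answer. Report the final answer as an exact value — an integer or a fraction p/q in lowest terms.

Part 1: -3*(20)^4 + 9*(20)^2 - 7*(20)^1 - 1 = (-480000) + (3600) + (-140) + (-1) = -476541; answer -476541
Part 2: A1 = -476541; d = 27830; 27830 = 2 * 5 * 11^2 * 23; sigma = (1 + 2) * (1 + 5) * (1 + 11 + 121) * (1 + 23) = 3 * 6 * 133 * 24 = 57456; answer 57456

57456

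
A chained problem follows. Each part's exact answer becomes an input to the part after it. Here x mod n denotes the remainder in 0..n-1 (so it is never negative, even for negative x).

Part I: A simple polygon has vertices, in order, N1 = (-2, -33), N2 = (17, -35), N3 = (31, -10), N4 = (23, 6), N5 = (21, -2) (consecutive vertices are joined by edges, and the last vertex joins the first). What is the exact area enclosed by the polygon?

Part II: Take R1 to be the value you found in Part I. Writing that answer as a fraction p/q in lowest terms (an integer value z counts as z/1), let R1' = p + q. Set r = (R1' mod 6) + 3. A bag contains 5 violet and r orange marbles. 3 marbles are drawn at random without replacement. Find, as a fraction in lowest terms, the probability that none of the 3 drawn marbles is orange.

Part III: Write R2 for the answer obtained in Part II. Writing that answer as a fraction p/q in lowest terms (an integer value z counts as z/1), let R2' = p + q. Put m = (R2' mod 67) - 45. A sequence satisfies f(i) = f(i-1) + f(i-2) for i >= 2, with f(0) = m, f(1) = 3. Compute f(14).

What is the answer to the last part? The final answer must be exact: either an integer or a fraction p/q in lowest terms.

-1199

Part I: cross terms: (-2*-35 - 17*-33)=631, (17*-10 - 31*-35)=915, (31*6 - 23*-10)=416, (23*-2 - 21*6)=-172, (21*-33 - -2*-2)=-697; twice the area = |1093| = 1093; area = 1093/2; answer 1093/2
Part II: R1 = 1093/2; threaded value p + q = 1095; r = 6; total draws C(11,3) = 165; favorable C(5,3) = 10; P = 2/33; answer 2/33
Part III: R2 = 2/33; threaded value p + q = 35; m = -10; f(2) = 1*(3) + 1*(-10) = -7; iterating: f(2)=-7, f(3)=-4, f(4)=-11, f(5)=-15, f(6)=-26, f(7)=-41, f(8)=-67, f(9)=-108, f(10)=-175, f(11)=-283, f(12)=-458, f(13)=-741, f(14)=-1199; answer -1199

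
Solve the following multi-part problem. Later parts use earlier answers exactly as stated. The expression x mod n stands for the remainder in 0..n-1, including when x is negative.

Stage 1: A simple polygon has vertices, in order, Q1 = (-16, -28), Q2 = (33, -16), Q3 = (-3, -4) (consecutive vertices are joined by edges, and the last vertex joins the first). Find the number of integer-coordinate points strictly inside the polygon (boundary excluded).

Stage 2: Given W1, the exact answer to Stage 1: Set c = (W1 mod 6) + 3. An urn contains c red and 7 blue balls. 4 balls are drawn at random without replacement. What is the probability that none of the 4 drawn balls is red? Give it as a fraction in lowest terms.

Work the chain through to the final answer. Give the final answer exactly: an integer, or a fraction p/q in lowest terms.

1/6

Stage 1: cross terms: (-16*-16 - 33*-28)=1180, (33*-4 - -3*-16)=-180, (-3*-28 - -16*-4)=20; twice the area = |1020| = 1020; area = 510; boundary points = 1 + 12 + 1 = 14; strictly interior points = area - boundary/2 + 1 = 504; answer 504
Stage 2: W1 = 504; c = 3; total draws C(10,4) = 210; favorable C(7,4) = 35; P = 1/6; answer 1/6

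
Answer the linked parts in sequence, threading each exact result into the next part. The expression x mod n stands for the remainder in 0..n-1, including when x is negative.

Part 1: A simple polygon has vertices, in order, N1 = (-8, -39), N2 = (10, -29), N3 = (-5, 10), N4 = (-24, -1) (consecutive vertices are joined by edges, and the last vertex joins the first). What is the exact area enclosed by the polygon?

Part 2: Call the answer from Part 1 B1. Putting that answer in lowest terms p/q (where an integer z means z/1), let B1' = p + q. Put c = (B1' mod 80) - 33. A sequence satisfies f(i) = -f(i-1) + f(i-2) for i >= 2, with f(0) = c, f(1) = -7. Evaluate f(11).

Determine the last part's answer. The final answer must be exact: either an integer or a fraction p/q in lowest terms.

-2988

Part 1: cross terms: (-8*-29 - 10*-39)=622, (10*10 - -5*-29)=-45, (-5*-1 - -24*10)=245, (-24*-39 - -8*-1)=928; twice the area = |1750| = 1750; area = 875; answer 875
Part 2: B1 = 875; threaded value p + q = 876; c = 43; f(2) = -1*(-7) + 1*(43) = 50; iterating: f(2)=50, f(3)=-57, f(4)=107, f(5)=-164, f(6)=271, f(7)=-435, f(8)=706, f(9)=-1141, f(10)=1847, f(11)=-2988; answer -2988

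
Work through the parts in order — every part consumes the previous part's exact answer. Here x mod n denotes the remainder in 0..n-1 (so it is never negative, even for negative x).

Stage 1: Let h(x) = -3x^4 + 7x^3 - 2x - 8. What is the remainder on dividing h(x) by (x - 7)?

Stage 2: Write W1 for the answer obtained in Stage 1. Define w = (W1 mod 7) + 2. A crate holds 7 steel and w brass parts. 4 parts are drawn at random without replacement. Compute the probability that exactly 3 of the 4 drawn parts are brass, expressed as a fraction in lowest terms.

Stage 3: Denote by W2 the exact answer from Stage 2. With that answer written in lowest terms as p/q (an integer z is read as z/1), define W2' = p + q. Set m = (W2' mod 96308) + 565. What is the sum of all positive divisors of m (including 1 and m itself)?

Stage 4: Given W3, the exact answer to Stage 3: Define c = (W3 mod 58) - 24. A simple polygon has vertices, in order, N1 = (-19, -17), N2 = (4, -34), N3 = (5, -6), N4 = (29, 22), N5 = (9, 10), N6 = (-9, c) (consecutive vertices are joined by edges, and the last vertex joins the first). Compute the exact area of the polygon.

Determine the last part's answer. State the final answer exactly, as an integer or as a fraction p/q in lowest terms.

1591/2

Stage 1: remainder = value at the root: -3*(7)^4 + 7*(7)^3 - 2*(7)^1 - 8 = (-7203) + (2401) + (-14) + (-8) = -4824; answer -4824
Stage 2: W1 = -4824; w = 8; total draws C(15,4) = 1365; favorable C(8,3)*C(7,1) = 392; P = 56/195; answer 56/195
Stage 3: W2 = 56/195; threaded value p + q = 251; m = 816; 816 = 2^4 * 3 * 17; sigma = (1 + 2 + 4 + 8 + 16) * (1 + 3) * (1 + 17) = 31 * 4 * 18 = 2232; answer 2232
Stage 4: W3 = 2232; c = 4; cross terms: (-19*-34 - 4*-17)=714, (4*-6 - 5*-34)=146, (5*22 - 29*-6)=284, (29*10 - 9*22)=92, (9*4 - -9*10)=126, (-9*-17 - -19*4)=229; twice the area = |1591| = 1591; area = 1591/2; answer 1591/2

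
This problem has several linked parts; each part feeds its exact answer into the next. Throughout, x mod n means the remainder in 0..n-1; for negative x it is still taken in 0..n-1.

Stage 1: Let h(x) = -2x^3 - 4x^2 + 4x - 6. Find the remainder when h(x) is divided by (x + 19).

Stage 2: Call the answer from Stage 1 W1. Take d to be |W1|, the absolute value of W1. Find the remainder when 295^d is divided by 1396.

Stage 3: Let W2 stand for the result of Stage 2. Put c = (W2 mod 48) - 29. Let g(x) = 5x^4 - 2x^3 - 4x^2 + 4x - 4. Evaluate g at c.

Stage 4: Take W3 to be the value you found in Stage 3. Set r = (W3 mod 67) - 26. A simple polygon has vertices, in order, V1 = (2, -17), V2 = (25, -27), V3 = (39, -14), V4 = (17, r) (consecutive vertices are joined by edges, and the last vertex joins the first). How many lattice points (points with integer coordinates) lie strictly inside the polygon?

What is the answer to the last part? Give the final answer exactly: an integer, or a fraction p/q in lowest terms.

972

Stage 1: remainder = value at the root: -2*(-19)^3 - 4*(-19)^2 + 4*(-19)^1 - 6 = (13718) + (-1444) + (-76) + (-6) = 12192; answer 12192
Stage 2: W1 = 12192; d = 12192; squarings mod 1396: 295^1=295, 295^2=473, 295^4=369, 295^8=749, 295^16=1205, 295^32=185, 295^64=721, 295^128=529, 295^256=641, 295^512=457, 295^1024=845, 295^2048=669, 295^4096=841, 295^8192=905; 295^12192 = 295^32 * 295^128 * 295^256 * 295^512 * 295^1024 * 295^2048 * 295^8192 = 1369 (mod 1396); answer 1369
Stage 3: W2 = 1369; c = -4; 5*(-4)^4 - 2*(-4)^3 - 4*(-4)^2 + 4*(-4)^1 - 4 = (1280) + (128) + (-64) + (-16) + (-4) = 1324; answer 1324
Stage 4: W3 = 1324; r = 25; cross terms: (2*-27 - 25*-17)=371, (25*-14 - 39*-27)=703, (39*25 - 17*-14)=1213, (17*-17 - 2*25)=-339; twice the area = |1948| = 1948; area = 974; boundary points = 1 + 1 + 1 + 3 = 6; strictly interior points = area - boundary/2 + 1 = 972; answer 972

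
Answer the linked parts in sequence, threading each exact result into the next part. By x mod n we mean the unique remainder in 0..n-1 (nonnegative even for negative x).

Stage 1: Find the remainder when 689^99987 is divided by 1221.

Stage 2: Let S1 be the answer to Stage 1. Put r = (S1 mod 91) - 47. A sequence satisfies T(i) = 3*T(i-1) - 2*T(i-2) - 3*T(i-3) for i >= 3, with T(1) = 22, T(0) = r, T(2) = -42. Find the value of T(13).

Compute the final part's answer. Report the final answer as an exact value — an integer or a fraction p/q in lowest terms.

Stage 1: squarings mod 1221: 689^1=689, 689^2=973, 689^4=454, 689^8=988, 689^16=565, 689^32=544, 689^64=454, 689^128=988, 689^256=565, 689^512=544, 689^1024=454, 689^2048=988, 689^4096=565, 689^8192=544, 689^16384=454, 689^32768=988, 689^65536=565; 689^99987 = 689^1 * 689^2 * 689^16 * 689^128 * 689^512 * 689^1024 * 689^32768 * 689^65536 = 512 (mod 1221); answer 512
Stage 2: S1 = 512; r = 10; T(3) = 3*(-42) - 2*(22) - 3*(10) = -200; iterating: T(3)=-200, T(4)=-582, T(5)=-1220, T(6)=-1896, T(7)=-1502, T(8)=2946, T(9)=17530, T(10)=51204, T(11)=109714, T(12)=174144, T(13)=149392; answer 149392

149392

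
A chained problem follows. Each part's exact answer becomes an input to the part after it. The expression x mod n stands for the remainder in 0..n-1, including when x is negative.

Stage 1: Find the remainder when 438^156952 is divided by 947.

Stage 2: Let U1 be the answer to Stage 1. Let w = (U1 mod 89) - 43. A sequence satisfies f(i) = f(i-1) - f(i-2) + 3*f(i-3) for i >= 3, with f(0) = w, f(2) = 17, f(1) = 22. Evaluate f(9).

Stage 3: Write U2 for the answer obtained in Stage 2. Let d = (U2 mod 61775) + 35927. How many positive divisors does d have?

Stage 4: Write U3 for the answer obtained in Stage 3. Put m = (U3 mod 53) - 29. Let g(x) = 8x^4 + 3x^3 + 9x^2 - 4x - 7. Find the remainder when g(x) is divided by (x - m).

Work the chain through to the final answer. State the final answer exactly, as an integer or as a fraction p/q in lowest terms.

2207073

Stage 1: squarings mod 947: 438^1=438, 438^2=550, 438^4=407, 438^8=871, 438^16=94, 438^32=313, 438^64=428, 438^128=413, 438^256=109, 438^512=517, 438^1024=235, 438^2048=299, 438^4096=383, 438^8192=851, 438^16384=693, 438^32768=120, 438^65536=195, 438^131072=145; 438^156952 = 438^8 * 438^16 * 438^256 * 438^1024 * 438^8192 * 438^16384 * 438^131072 = 588 (mod 947); answer 588
Stage 2: U1 = 588; w = 11; f(3) = 1*(17) - 1*(22) + 3*(11) = 28; iterating: f(3)=28, f(4)=77, f(5)=100, f(6)=107, f(7)=238, f(8)=431, f(9)=514; answer 514
Stage 3: U2 = 514; d = 36441; 36441 = 3^2 * 4049; number of divisors = (2+1) * (1+1) = 6; answer 6
Stage 4: U3 = 6; m = -23; remainder = value at the root: 8*(-23)^4 + 3*(-23)^3 + 9*(-23)^2 - 4*(-23)^1 - 7 = (2238728) + (-36501) + (4761) + (92) + (-7) = 2207073; answer 2207073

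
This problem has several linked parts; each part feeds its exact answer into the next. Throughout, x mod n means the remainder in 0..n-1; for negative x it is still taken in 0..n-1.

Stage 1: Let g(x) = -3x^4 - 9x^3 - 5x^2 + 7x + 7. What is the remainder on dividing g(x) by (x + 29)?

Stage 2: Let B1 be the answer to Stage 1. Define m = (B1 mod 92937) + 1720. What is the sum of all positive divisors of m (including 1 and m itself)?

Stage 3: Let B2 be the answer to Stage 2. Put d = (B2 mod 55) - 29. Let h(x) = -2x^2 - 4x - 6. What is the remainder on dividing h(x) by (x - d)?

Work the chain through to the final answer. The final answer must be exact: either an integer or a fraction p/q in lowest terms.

-36

Stage 1: remainder = value at the root: -3*(-29)^4 - 9*(-29)^3 - 5*(-29)^2 + 7*(-29)^1 + 7 = (-2121843) + (219501) + (-4205) + (-203) + (7) = -1906743; answer -1906743
Stage 2: B1 = -1906743; m = 46654; 46654 = 2 * 23327; sigma = (1 + 2) * (1 + 23327) = 3 * 23328 = 69984; answer 69984
Stage 3: B2 = 69984; d = -5; remainder = value at the root: -2*(-5)^2 - 4*(-5)^1 - 6 = (-50) + (20) + (-6) = -36; answer -36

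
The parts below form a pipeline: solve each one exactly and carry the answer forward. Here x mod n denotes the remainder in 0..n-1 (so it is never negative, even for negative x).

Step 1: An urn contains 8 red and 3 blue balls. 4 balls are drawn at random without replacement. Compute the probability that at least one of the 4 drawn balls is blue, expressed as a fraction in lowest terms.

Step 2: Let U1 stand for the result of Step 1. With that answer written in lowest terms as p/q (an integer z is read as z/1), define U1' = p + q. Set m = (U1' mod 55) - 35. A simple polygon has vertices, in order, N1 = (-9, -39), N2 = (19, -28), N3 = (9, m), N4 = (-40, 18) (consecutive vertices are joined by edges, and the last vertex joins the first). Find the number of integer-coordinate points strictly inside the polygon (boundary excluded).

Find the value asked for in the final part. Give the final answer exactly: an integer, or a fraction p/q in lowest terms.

Step 1: total draws C(11,4) = 330; complement C(8,4) = 70; favorable 330 - 70 = 260; P = 26/33; answer 26/33
Step 2: U1 = 26/33; threaded value p + q = 59; m = -31; cross terms: (-9*-28 - 19*-39)=993, (19*-31 - 9*-28)=-337, (9*18 - -40*-31)=-1078, (-40*-39 - -9*18)=1722; twice the area = |1300| = 1300; area = 650; boundary points = 1 + 1 + 49 + 1 = 52; strictly interior points = area - boundary/2 + 1 = 625; answer 625

625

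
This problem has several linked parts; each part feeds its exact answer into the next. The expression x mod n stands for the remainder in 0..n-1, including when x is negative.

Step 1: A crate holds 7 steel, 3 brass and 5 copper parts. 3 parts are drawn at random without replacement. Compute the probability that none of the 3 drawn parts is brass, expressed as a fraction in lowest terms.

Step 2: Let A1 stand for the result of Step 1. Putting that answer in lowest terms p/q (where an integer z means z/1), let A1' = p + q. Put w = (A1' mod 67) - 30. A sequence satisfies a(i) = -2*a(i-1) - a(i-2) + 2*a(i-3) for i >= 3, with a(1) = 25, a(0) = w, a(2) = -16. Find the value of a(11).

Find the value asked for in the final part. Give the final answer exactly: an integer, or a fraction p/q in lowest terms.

4405

Step 1: total draws C(15,3) = 455; favorable C(12,3) = 220; P = 44/91; answer 44/91
Step 2: A1 = 44/91; threaded value p + q = 135; w = -29; a(3) = -2*(-16) - 1*(25) + 2*(-29) = -51; iterating: a(3)=-51, a(4)=168, a(5)=-317, a(6)=364, a(7)=-75, a(8)=-848, a(9)=2499, a(10)=-4300, a(11)=4405; answer 4405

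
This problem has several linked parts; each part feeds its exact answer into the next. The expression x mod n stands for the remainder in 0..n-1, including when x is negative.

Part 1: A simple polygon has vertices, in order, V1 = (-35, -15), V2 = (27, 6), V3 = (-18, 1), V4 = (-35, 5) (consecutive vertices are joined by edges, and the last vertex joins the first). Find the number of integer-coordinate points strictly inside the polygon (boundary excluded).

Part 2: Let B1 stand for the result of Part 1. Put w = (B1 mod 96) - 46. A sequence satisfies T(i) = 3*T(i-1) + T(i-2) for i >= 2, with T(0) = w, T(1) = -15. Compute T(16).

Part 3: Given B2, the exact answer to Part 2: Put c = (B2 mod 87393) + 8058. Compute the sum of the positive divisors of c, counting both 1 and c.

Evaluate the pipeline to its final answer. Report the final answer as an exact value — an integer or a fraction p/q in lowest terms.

51584

Part 1: cross terms: (-35*6 - 27*-15)=195, (27*1 - -18*6)=135, (-18*5 - -35*1)=-55, (-35*-15 - -35*5)=700; twice the area = |975| = 975; area = 975/2; boundary points = 1 + 5 + 1 + 20 = 27; strictly interior points = area - boundary/2 + 1 = 475; answer 475
Part 2: B1 = 475; w = 45; T(2) = 3*(-15) + 1*(45) = 0; iterating: T(2)=0, T(3)=-15, T(4)=-45, T(5)=-150, T(6)=-495, T(7)=-1635, T(8)=-5400, T(9)=-17835, T(10)=-58905, T(11)=-194550, T(12)=-642555, T(13)=-2122215, T(14)=-7009200, T(15)=-23149815, T(16)=-76458645; answer -76458645
Part 3: B2 = -76458645; c = 18288; 18288 = 2^4 * 3^2 * 127; sigma = (1 + 2 + 4 + 8 + 16) * (1 + 3 + 9) * (1 + 127) = 31 * 13 * 128 = 51584; answer 51584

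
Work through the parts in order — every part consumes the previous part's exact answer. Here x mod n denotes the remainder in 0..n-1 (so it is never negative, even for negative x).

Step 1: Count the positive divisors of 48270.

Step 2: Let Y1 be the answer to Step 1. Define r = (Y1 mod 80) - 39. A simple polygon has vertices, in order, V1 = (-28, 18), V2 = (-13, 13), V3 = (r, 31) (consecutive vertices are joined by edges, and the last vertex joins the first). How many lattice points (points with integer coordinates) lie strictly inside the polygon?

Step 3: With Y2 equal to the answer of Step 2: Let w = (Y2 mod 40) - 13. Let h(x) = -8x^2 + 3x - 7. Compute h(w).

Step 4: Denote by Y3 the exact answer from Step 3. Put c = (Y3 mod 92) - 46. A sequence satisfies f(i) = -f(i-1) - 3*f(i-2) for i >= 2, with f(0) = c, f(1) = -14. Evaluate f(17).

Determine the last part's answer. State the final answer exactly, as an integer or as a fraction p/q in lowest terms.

-203189

Step 1: 48270 = 2 * 3 * 5 * 1609; number of divisors = (1+1) * (1+1) * (1+1) * (1+1) = 16; answer 16
Step 2: Y1 = 16; r = -23; cross terms: (-28*13 - -13*18)=-130, (-13*31 - -23*13)=-104, (-23*18 - -28*31)=454; twice the area = |220| = 220; area = 110; boundary points = 5 + 2 + 1 = 8; strictly interior points = area - boundary/2 + 1 = 107; answer 107
Step 3: Y2 = 107; w = 14; -8*(14)^2 + 3*(14)^1 - 7 = (-1568) + (42) + (-7) = -1533; answer -1533
Step 4: Y3 = -1533; c = -15; f(2) = -1*(-14) - 3*(-15) = 59; iterating: f(2)=59, f(3)=-17, f(4)=-160, f(5)=211, f(6)=269, f(7)=-902, f(8)=95, f(9)=2611, f(10)=-2896, f(11)=-4937, f(12)=13625, f(13)=1186, f(14)=-42061, f(15)=38503, f(16)=87680, f(17)=-203189; answer -203189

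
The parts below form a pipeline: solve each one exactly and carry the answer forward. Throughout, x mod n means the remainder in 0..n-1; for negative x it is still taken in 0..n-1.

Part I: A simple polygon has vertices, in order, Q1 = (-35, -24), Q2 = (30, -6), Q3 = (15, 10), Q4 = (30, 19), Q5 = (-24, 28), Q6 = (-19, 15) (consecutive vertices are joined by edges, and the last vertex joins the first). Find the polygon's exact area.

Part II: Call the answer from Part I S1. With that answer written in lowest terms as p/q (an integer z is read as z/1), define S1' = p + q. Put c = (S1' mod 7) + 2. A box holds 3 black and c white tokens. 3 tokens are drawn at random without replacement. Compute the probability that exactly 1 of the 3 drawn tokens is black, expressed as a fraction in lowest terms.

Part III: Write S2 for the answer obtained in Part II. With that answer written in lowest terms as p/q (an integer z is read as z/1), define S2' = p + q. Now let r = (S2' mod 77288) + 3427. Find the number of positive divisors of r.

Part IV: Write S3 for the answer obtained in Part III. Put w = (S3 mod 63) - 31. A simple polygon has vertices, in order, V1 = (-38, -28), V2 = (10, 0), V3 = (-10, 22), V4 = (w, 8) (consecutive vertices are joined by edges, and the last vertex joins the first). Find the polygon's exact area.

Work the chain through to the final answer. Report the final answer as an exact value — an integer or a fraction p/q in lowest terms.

Part I: cross terms: (-35*-6 - 30*-24)=930, (30*10 - 15*-6)=390, (15*19 - 30*10)=-15, (30*28 - -24*19)=1296, (-24*15 - -19*28)=172, (-19*-24 - -35*15)=981; twice the area = |3754| = 3754; area = 1877; answer 1877
Part II: S1 = 1877; threaded value p + q = 1878; c = 4; total draws C(7,3) = 35; favorable C(3,1)*C(4,2) = 18; P = 18/35; answer 18/35
Part III: S2 = 18/35; threaded value p + q = 53; r = 3480; 3480 = 2^3 * 3 * 5 * 29; number of divisors = (3+1) * (1+1) * (1+1) * (1+1) = 32; answer 32
Part IV: S3 = 32; w = 1; cross terms: (-38*0 - 10*-28)=280, (10*22 - -10*0)=220, (-10*8 - 1*22)=-102, (1*-28 - -38*8)=276; twice the area = |674| = 674; area = 337; answer 337

337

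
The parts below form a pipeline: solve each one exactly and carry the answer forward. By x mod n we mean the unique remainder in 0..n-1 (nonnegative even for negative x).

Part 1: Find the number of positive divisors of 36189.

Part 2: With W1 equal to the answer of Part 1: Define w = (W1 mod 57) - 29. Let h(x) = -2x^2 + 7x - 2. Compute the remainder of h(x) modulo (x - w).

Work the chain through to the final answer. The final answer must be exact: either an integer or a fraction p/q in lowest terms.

Part 1: 36189 = 3^2 * 4021; number of divisors = (2+1) * (1+1) = 6; answer 6
Part 2: W1 = 6; w = -23; remainder = value at the root: -2*(-23)^2 + 7*(-23)^1 - 2 = (-1058) + (-161) + (-2) = -1221; answer -1221

-1221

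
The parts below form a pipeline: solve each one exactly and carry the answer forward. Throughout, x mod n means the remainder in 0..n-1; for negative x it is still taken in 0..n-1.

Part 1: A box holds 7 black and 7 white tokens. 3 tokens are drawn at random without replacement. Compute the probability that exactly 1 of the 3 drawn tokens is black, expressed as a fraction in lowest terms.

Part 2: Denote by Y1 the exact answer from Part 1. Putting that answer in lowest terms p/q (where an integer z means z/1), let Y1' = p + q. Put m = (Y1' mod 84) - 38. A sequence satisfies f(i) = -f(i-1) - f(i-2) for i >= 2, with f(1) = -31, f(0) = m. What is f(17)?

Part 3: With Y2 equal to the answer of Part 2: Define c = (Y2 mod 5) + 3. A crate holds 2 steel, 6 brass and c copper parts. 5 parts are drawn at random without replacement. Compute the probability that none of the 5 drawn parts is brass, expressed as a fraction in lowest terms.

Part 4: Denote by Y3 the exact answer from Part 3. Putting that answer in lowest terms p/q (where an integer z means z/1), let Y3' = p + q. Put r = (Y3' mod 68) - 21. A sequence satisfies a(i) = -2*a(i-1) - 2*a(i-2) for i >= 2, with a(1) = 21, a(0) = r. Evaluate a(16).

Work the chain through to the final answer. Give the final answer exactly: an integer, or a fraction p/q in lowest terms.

Part 1: total draws C(14,3) = 364; favorable C(7,1)*C(7,2) = 147; P = 21/52; answer 21/52
Part 2: Y1 = 21/52; threaded value p + q = 73; m = 35; f(2) = -1*(-31) - 1*(35) = -4; iterating: f(2)=-4, f(3)=35, f(4)=-31, f(5)=-4, f(6)=35, f(7)=-31, f(8)=-4, f(9)=35, f(10)=-31, f(11)=-4, f(12)=35, f(13)=-31, f(14)=-4, f(15)=35, f(16)=-31, f(17)=-4; answer -4
Part 3: Y2 = -4; c = 4; total draws C(12,5) = 792; favorable C(6,5) = 6; P = 1/132; answer 1/132
Part 4: Y3 = 1/132; threaded value p + q = 133; r = 44; a(2) = -2*(21) - 2*(44) = -130; iterating: a(2)=-130, a(3)=218, a(4)=-176, a(5)=-84, a(6)=520, a(7)=-872, a(8)=704, a(9)=336, a(10)=-2080, a(11)=3488, a(12)=-2816, a(13)=-1344, a(14)=8320, a(15)=-13952, a(16)=11264; answer 11264

11264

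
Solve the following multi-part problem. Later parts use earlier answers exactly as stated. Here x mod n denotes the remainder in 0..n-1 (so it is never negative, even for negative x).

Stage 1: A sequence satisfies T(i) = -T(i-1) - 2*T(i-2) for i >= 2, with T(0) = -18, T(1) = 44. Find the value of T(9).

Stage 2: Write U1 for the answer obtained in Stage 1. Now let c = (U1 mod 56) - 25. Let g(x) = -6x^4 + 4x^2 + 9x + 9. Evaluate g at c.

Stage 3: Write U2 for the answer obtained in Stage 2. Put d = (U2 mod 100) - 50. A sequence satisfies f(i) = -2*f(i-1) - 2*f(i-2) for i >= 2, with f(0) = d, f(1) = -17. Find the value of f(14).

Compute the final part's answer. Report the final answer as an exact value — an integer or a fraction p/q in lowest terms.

-640

Stage 1: T(2) = -1*(44) - 2*(-18) = -8; iterating: T(2)=-8, T(3)=-80, T(4)=96, T(5)=64, T(6)=-256, T(7)=128, T(8)=384, T(9)=-640; answer -640
Stage 2: U1 = -640; c = 7; -6*(7)^4 + 4*(7)^2 + 9*(7)^1 + 9 = (-14406) + (196) + (63) + (9) = -14138; answer -14138
Stage 3: U2 = -14138; d = 12; f(2) = -2*(-17) - 2*(12) = 10; iterating: f(2)=10, f(3)=14, f(4)=-48, f(5)=68, f(6)=-40, f(7)=-56, f(8)=192, f(9)=-272, f(10)=160, f(11)=224, f(12)=-768, f(13)=1088, f(14)=-640; answer -640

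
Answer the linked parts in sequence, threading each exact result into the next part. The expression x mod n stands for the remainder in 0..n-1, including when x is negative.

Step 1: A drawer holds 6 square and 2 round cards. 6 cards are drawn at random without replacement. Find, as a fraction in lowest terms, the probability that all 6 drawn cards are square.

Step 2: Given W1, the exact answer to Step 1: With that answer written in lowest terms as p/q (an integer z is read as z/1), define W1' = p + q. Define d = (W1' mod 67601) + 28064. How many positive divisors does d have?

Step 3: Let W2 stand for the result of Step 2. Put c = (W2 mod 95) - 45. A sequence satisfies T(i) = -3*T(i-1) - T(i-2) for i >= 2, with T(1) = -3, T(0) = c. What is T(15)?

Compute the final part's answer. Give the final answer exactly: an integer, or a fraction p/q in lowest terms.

-15526371

Step 1: total draws C(8,6) = 28; favorable C(6,6) = 1; P = 1/28; answer 1/28
Step 2: W1 = 1/28; threaded value p + q = 29; d = 28093; 28093 = 13 * 2161; number of divisors = (1+1) * (1+1) = 4; answer 4
Step 3: W2 = 4; c = -41; T(2) = -3*(-3) - 1*(-41) = 50; iterating: T(2)=50, T(3)=-147, T(4)=391, T(5)=-1026, T(6)=2687, T(7)=-7035, T(8)=18418, T(9)=-48219, T(10)=126239, T(11)=-330498, T(12)=865255, T(13)=-2265267, T(14)=5930546, T(15)=-15526371; answer -15526371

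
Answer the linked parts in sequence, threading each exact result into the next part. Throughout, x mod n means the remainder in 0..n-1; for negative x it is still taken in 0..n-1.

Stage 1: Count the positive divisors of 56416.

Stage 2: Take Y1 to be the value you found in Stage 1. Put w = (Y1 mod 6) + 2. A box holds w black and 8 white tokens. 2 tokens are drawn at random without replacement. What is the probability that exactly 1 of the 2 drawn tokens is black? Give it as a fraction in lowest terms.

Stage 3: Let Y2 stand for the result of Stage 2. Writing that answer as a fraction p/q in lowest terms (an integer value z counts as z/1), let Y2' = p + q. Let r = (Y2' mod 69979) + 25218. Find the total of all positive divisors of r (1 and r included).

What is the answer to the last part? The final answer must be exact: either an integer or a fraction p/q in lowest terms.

26784

Stage 1: 56416 = 2^5 * 41 * 43; number of divisors = (5+1) * (1+1) * (1+1) = 24; answer 24
Stage 2: Y1 = 24; w = 2; total draws C(10,2) = 45; favorable C(2,1)*C(8,1) = 16; P = 16/45; answer 16/45
Stage 3: Y2 = 16/45; threaded value p + q = 61; r = 25279; 25279 = 17 * 1487; sigma = (1 + 17) * (1 + 1487) = 18 * 1488 = 26784; answer 26784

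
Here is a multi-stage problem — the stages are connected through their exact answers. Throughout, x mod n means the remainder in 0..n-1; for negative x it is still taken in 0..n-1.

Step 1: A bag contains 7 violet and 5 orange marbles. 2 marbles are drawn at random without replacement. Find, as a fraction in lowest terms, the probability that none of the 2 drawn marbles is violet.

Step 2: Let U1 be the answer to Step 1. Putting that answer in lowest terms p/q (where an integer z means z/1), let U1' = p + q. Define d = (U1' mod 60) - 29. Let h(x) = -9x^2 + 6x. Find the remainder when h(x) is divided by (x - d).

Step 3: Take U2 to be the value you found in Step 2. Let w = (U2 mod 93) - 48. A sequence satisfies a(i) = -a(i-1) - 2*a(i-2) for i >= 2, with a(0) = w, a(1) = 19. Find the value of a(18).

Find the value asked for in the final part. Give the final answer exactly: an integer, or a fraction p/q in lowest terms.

Step 1: total draws C(12,2) = 66; favorable C(5,2) = 10; P = 5/33; answer 5/33
Step 2: U1 = 5/33; threaded value p + q = 38; d = 9; remainder = value at the root: -9*(9)^2 + 6*(9)^1 = (-729) + (54) = -675; answer -675
Step 3: U2 = -675; w = 21; a(2) = -1*(19) - 2*(21) = -61; iterating: a(2)=-61, a(3)=23, a(4)=99, a(5)=-145, a(6)=-53, a(7)=343, a(8)=-237, a(9)=-449, a(10)=923, a(11)=-25, a(12)=-1821, a(13)=1871, a(14)=1771, a(15)=-5513, a(16)=1971, a(17)=9055, a(18)=-12997; answer -12997

-12997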